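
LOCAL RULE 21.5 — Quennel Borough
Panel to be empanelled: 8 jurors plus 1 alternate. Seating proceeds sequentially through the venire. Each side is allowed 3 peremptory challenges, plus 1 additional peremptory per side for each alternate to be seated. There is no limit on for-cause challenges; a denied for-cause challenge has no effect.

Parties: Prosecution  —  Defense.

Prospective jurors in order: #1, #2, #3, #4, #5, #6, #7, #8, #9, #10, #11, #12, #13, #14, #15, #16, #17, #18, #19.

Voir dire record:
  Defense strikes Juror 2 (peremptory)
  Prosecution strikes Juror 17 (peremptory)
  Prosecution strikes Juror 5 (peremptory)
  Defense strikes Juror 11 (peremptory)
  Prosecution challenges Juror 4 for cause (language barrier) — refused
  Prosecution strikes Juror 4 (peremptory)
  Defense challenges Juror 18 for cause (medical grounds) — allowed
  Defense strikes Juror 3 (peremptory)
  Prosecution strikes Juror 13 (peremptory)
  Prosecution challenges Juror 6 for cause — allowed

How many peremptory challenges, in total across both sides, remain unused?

1

Prosecution allotment: 3 base + 1 × 1 alternate = 4. Defense allotment: 3 base + 1 × 1 alternate = 4.
Prosecution peremptories used: #17, #5, #4, #13 — 4 (for-cause on #4, #6 don't count).
Defense peremptories used: #2, #11, #3 — 3 (the for-cause on #18 doesn't count).
Remaining: (4 − 4) + (4 − 3) = 1.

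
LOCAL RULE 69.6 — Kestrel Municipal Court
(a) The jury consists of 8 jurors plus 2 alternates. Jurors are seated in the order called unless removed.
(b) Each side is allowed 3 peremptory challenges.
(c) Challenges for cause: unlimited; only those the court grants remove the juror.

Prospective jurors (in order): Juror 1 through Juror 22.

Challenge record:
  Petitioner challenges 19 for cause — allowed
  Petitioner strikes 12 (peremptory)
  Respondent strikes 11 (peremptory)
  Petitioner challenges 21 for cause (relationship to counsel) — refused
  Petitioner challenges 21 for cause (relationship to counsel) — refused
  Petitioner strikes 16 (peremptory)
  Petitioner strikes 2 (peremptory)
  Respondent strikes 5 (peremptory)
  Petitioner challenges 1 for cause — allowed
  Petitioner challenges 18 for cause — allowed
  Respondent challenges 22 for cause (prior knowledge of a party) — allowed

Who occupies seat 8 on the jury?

13

Removed: #1, #2, #5, #11, #12, #16, #18, #19, #22. (#21 stays — for-cause denied.)
Seating in order: seats 1–8 → #3, #4, #6, #7, #8, #9, #10, #13; alternates → #14, #15.
So seat 8 is #13.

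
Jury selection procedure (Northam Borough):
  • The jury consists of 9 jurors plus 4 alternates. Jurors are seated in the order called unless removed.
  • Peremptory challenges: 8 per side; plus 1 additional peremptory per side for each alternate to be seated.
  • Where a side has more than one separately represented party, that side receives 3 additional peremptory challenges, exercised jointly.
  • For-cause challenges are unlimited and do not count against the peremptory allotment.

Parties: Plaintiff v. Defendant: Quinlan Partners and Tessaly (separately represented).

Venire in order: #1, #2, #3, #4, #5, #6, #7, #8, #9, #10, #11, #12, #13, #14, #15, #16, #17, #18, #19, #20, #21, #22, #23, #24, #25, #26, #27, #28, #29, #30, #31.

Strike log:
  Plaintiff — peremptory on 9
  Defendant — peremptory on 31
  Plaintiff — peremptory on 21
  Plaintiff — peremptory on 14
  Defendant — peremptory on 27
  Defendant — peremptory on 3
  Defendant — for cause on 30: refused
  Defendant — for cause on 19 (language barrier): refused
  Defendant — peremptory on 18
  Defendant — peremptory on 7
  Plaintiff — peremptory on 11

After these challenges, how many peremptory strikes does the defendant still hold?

Defendant allotment: 8 base + 1 × 4 alternates + 3 multi-party = 15.
Defendant peremptories used: #31, #27, #3, #18, #7 — 5 (for-cause on #30, #19 don't count).
Remaining: 15 − 5 = 10.

10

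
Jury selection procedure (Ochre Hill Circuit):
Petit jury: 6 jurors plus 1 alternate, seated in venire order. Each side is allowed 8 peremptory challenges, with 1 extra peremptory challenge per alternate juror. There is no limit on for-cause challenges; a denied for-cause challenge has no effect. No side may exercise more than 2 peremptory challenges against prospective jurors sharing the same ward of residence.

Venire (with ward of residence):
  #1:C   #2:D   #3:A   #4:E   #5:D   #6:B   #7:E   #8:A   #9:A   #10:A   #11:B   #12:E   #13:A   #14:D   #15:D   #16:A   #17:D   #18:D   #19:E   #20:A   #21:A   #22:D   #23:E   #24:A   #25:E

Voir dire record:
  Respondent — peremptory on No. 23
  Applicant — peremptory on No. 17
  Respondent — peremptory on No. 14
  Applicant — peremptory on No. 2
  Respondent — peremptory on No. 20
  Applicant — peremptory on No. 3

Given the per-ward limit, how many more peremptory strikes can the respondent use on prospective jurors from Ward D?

Respondent peremptories so far: #23, #14, #20 — 3 of 9 used, 6 left overall.
Against Ward D: #14 — 1 used; per-ward cap 2 leaves 1.
Binding limit: min(6, 1) = 1.

1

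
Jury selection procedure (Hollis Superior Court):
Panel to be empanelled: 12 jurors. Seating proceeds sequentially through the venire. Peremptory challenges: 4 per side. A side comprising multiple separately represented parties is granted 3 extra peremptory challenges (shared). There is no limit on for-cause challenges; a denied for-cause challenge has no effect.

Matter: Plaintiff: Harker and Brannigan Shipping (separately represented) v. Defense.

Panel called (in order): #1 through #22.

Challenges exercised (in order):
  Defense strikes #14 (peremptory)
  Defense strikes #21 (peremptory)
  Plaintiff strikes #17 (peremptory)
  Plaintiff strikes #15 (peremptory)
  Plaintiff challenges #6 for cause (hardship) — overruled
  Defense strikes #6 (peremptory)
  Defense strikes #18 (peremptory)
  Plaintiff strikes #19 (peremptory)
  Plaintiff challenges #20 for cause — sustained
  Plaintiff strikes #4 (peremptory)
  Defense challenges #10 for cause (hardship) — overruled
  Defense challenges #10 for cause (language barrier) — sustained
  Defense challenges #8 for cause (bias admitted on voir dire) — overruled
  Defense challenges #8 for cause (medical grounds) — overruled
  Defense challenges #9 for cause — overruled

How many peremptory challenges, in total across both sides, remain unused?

Plaintiff allotment: 4 base + 3 multi-party = 7. Defense allotment: 4.
Plaintiff peremptories used: #17, #15, #19, #4 — 4 (for-cause on #6, #20 don't count).
Defense peremptories used: #14, #21, #6, #18 — 4 (for-cause on #10, #10, #8, #8, #9 don't count).
Remaining: (7 − 4) + (4 − 4) = 3.

3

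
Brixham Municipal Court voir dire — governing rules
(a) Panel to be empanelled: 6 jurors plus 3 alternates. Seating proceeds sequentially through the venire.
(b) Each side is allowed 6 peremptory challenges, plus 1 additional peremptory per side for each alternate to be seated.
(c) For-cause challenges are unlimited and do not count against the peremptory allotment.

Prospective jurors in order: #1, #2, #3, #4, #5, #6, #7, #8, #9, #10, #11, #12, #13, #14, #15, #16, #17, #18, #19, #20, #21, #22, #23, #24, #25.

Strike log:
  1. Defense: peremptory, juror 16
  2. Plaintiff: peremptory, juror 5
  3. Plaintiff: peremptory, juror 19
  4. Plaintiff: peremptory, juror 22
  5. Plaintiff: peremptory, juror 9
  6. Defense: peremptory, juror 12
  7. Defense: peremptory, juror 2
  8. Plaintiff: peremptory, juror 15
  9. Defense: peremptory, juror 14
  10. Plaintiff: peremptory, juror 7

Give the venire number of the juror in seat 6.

Removed: #2, #5, #7, #9, #12, #14, #15, #16, #19, #22.
Seating in order: seats 1–6 → #1, #3, #4, #6, #8, #10; alternates → #11, #13, #17.
So seat 6 is #10.

10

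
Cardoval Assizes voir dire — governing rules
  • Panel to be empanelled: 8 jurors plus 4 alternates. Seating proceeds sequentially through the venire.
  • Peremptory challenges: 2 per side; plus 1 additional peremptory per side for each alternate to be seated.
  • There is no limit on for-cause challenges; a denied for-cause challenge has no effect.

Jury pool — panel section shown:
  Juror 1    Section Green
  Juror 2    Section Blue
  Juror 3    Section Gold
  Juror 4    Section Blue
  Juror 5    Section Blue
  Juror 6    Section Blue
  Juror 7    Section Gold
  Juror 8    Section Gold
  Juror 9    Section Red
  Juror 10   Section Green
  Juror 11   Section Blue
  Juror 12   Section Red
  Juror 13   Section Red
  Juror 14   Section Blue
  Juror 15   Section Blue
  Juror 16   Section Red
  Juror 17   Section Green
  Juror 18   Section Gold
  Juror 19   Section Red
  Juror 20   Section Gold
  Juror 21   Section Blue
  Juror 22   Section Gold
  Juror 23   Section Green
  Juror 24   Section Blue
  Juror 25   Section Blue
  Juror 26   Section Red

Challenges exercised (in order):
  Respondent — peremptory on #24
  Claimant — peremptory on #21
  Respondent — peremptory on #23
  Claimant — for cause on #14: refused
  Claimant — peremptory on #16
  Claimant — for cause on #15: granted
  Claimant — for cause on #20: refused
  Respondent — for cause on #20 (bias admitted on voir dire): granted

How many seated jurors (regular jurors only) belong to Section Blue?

Removed: #15, #16, #20, #21, #23, #24.
Seated jurors 1–8: #1, #2, #3, #4, #5, #6, #7, #8 (alternates #9, #10, #11, #12 not counted).
Of those, in Section Blue: #2, #4, #5, #6 → 4.

4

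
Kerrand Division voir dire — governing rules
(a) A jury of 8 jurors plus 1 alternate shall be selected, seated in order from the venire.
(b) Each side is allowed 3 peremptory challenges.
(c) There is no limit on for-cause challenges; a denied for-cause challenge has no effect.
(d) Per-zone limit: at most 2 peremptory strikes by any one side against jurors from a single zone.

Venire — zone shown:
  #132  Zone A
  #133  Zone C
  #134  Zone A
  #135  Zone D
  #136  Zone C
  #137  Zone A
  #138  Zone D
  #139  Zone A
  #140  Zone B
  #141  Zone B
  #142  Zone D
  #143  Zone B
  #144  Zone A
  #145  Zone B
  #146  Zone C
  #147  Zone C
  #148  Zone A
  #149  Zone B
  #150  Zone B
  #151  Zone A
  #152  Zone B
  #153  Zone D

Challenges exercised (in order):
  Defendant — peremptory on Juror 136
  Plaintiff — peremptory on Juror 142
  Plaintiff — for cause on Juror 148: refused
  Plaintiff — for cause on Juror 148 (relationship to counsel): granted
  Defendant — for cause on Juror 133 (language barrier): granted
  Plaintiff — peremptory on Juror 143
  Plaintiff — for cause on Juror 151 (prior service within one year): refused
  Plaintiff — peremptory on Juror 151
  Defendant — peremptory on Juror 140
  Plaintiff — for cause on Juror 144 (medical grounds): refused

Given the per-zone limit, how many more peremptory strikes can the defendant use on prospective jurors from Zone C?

1

Defendant peremptories so far: #136, #140 — 2 of 3 used, 1 left overall.
Against Zone C: #136 — 1 used; per-zone cap 2 leaves 1.
Binding limit: min(1, 1) = 1.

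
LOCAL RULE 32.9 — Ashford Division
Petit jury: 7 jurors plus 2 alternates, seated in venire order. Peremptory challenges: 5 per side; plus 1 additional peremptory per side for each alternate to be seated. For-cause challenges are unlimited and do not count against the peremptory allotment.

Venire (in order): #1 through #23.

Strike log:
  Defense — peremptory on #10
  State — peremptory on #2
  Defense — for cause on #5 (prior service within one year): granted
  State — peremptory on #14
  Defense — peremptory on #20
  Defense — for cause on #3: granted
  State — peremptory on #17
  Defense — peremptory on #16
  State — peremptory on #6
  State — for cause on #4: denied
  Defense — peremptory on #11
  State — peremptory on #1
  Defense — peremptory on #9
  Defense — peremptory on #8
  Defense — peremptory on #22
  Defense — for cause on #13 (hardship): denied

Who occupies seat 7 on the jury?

Removed: #1, #2, #3, #5, #6, #8, #9, #10, #11, #14, #16, #17, #20, #22. (#4, #13 stay — for-cause denied.)
Seating in order: seats 1–7 → #4, #7, #12, #13, #15, #18, #19; alternates → #21, #23.
So seat 7 is #19.

19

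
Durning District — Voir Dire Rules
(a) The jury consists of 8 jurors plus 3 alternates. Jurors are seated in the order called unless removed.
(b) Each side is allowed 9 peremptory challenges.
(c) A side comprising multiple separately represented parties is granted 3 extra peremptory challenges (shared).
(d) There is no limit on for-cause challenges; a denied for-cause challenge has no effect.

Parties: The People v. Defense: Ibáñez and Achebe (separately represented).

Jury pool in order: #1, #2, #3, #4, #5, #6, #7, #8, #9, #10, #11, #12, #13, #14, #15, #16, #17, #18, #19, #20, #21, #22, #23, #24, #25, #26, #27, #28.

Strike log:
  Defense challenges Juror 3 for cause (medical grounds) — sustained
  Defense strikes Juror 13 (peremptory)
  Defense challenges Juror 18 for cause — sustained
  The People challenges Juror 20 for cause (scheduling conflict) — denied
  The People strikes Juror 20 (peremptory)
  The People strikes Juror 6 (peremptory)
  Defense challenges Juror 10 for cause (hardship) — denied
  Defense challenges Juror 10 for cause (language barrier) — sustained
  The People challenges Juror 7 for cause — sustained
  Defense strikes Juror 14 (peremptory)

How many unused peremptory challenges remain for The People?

7

The People allotment: 9.
The People peremptories used: #20, #6 — 2 (for-cause on #20, #7 don't count).
Remaining: 9 − 2 = 7.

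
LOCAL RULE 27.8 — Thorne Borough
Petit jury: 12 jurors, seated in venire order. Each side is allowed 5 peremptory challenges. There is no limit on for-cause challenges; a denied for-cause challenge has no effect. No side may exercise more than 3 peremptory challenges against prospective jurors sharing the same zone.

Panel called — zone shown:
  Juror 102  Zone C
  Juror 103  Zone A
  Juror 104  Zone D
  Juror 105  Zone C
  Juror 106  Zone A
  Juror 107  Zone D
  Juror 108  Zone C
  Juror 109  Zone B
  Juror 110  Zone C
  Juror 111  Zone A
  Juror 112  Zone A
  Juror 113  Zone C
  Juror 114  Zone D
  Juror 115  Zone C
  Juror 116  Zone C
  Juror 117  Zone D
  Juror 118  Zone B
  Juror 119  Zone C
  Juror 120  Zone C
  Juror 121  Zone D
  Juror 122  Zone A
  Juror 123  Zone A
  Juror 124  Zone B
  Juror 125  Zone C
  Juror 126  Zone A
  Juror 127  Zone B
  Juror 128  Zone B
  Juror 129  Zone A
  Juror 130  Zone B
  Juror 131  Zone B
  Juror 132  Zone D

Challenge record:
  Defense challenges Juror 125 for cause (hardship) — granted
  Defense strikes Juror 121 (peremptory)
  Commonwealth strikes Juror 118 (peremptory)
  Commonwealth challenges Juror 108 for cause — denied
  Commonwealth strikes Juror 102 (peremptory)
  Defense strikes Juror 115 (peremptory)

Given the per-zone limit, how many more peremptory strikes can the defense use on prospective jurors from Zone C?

Defense peremptories so far: #121, #115 — 2 of 5 used, 3 left overall.
Against Zone C: #115 — 1 used; per-zone cap 3 leaves 2.
Binding limit: min(3, 2) = 2.

2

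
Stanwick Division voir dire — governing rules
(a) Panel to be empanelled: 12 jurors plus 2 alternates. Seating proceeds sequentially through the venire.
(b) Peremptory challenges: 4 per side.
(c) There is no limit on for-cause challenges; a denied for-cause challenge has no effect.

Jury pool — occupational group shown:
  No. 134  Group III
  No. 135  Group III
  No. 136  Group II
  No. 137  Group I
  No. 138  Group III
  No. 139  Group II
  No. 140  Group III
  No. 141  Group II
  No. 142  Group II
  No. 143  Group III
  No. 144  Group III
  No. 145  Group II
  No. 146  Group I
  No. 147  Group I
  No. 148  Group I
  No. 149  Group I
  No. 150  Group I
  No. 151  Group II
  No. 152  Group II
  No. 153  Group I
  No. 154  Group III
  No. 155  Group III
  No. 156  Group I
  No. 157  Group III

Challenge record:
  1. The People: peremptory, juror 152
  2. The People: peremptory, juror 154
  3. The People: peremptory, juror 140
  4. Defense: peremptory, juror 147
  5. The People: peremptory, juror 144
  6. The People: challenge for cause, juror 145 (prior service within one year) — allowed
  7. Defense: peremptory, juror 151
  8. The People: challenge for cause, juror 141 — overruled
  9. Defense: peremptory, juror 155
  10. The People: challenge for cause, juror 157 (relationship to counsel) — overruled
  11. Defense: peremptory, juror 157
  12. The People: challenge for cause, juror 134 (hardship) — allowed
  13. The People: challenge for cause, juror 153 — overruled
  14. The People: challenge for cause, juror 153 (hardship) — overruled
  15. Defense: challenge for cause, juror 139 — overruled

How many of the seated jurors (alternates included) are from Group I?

Removed: #134, #140, #144, #145, #147, #151, #152, #154, #155, #157.
Seated (14 incl. alternates): #135, #136, #137, #138, #139, #141, #142, #143, #146, #148, #149, #150, #153, #156.
Of those, in Group I: #137, #146, #148, #149, #150, #153, #156 → 7.

7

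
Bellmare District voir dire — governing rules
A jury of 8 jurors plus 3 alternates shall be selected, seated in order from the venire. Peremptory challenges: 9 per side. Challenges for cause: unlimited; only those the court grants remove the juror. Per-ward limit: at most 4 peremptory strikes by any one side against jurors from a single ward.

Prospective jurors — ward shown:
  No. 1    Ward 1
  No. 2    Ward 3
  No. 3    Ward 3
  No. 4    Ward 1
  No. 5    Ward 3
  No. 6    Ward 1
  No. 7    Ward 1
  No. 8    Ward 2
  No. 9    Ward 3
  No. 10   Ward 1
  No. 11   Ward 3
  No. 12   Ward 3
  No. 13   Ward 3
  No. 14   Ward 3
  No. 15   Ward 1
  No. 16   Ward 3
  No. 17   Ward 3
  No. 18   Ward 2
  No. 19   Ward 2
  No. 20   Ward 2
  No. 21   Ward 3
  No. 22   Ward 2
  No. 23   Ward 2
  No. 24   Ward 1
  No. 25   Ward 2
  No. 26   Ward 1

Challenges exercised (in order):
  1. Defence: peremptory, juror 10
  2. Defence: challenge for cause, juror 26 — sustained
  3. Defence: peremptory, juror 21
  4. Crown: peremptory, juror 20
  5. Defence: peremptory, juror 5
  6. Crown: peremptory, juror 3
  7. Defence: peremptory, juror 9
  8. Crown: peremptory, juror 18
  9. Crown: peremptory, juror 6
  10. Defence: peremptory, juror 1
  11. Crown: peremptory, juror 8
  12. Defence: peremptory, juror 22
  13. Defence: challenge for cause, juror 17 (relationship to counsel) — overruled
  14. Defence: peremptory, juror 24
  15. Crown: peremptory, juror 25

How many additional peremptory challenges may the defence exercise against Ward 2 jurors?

Defence peremptories so far: #10, #21, #5, #9, #1, #22, #24 — 7 of 9 used, 2 left overall.
Against Ward 2: #22 — 1 used; per-ward cap 4 leaves 3.
Binding limit: min(2, 3) = 2.

2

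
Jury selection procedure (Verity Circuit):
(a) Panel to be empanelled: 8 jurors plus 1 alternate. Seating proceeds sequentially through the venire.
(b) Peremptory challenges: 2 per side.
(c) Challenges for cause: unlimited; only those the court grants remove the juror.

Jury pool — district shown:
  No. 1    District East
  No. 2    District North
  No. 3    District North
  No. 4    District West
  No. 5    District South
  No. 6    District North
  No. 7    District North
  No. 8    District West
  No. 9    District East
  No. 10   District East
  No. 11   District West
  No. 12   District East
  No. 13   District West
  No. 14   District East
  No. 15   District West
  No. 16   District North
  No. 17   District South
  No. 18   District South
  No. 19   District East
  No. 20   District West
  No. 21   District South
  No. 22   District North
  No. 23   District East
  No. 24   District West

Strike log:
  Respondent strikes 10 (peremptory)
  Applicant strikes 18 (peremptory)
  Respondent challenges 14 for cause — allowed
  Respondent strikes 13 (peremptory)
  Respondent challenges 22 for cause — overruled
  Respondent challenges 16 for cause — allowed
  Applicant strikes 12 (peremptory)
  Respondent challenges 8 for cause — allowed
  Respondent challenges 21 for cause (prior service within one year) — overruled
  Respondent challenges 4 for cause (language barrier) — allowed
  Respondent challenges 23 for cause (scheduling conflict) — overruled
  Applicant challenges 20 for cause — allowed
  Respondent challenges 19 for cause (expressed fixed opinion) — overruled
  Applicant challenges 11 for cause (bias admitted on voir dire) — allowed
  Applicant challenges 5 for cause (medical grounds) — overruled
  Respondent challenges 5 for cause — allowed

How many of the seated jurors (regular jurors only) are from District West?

Removed: #4, #5, #8, #10, #11, #12, #13, #14, #16, #18, #20.
Seated jurors 1–8: #1, #2, #3, #6, #7, #9, #15, #17 (alternates #19 not counted).
Of those, in District West: #15 → 1.

1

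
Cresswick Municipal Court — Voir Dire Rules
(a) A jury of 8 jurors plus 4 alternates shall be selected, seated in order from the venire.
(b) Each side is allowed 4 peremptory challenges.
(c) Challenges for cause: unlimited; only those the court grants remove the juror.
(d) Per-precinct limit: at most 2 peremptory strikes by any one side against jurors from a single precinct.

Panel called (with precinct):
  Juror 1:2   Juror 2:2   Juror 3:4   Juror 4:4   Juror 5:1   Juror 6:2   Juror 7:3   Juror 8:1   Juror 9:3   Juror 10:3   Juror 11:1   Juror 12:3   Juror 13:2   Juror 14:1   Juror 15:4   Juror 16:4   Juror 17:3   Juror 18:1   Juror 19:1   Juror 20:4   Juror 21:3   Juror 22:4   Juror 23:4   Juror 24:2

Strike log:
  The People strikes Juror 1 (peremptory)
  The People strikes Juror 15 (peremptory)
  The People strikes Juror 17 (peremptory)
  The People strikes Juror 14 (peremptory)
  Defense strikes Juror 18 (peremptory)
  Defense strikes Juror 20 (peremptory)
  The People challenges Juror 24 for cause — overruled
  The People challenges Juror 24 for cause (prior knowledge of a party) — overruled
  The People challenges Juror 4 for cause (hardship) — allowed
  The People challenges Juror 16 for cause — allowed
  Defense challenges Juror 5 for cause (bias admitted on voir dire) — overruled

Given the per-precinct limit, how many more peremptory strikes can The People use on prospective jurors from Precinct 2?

0

The People peremptories so far: #1, #15, #17, #14 — 4 of 4 used, 0 left overall.
Against Precinct 2: #1 — 1 used; per-precinct cap 2 leaves 1.
Binding limit: min(0, 1) = 0.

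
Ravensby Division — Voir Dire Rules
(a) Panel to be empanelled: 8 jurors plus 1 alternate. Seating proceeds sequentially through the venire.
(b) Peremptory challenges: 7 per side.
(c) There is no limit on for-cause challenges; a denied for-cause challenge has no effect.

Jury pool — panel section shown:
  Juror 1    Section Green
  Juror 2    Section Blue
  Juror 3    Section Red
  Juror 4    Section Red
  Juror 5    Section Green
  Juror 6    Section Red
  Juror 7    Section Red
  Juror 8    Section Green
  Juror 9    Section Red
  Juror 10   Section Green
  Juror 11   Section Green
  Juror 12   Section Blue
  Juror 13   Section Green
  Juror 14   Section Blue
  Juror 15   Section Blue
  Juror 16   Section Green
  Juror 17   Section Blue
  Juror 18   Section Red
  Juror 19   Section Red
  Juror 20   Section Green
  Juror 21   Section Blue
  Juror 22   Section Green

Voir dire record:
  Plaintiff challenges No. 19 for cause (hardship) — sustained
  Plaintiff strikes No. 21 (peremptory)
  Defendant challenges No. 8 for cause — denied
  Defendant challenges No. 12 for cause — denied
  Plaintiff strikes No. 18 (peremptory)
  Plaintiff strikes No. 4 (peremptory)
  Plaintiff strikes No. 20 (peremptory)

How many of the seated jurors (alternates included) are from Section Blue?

Removed: #4, #18, #19, #20, #21.
Seated (9 incl. alternates): #1, #2, #3, #5, #6, #7, #8, #9, #10.
Of those, in Section Blue: #2 → 1.

1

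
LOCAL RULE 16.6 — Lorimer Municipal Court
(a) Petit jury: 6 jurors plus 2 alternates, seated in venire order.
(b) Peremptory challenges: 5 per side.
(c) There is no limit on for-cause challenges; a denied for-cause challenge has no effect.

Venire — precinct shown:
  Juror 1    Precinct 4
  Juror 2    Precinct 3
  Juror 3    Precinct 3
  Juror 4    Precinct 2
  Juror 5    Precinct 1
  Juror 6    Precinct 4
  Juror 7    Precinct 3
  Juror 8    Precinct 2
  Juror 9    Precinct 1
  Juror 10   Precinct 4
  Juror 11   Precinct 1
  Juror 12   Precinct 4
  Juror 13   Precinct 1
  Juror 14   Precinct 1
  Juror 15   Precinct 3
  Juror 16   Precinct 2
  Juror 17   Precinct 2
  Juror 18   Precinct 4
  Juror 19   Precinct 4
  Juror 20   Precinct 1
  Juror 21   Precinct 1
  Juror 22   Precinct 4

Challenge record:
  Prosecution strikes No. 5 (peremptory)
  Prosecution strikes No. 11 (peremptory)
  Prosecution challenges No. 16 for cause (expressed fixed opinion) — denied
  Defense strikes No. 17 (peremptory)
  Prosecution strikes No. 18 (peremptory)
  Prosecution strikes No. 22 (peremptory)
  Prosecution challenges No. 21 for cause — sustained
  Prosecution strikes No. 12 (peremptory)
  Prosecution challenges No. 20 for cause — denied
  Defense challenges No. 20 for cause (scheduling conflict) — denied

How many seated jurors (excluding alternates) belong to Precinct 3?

3

Removed: #5, #11, #12, #17, #18, #21, #22.
Seated jurors 1–6: #1, #2, #3, #4, #6, #7 (alternates #8, #9 not counted).
Of those, in Precinct 3: #2, #3, #7 → 3.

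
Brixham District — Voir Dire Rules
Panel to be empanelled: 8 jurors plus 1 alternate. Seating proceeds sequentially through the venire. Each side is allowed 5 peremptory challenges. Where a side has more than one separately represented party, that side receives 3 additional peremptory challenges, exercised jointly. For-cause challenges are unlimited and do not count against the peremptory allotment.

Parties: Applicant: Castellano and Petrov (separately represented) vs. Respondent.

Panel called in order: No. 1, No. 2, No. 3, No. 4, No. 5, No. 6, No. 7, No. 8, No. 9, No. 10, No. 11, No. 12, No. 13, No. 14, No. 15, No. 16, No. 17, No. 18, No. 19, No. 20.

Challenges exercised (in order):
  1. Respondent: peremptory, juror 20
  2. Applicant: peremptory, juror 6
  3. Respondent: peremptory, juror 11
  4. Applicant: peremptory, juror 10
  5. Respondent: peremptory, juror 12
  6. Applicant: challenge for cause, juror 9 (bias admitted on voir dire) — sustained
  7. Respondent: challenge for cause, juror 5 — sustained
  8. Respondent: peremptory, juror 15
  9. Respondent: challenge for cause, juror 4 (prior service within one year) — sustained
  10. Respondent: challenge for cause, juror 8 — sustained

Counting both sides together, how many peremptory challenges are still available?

7

Applicant allotment: 5 base + 3 multi-party = 8. Respondent allotment: 5.
Applicant peremptories used: #6, #10 — 2 (the for-cause on #9 doesn't count).
Respondent peremptories used: #20, #11, #12, #15 — 4 (for-cause on #5, #4, #8 don't count).
Remaining: (8 − 2) + (5 − 4) = 7.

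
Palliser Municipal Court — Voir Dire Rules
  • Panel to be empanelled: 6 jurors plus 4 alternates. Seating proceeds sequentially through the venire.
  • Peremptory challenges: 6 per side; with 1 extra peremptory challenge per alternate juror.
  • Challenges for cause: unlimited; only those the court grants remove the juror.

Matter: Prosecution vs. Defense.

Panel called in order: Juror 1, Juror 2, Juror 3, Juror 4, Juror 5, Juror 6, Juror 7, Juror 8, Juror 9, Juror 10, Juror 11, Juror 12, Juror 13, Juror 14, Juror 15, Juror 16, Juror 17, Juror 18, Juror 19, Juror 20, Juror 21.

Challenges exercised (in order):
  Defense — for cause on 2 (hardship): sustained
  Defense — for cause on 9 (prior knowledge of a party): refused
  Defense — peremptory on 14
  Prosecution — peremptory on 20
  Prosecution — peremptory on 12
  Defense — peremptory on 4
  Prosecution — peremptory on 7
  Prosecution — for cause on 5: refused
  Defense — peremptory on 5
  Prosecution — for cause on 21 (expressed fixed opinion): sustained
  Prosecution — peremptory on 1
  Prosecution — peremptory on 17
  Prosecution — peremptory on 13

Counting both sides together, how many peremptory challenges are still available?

11

Prosecution allotment: 6 base + 1 × 4 alternates = 10. Defense allotment: 6 base + 1 × 4 alternates = 10.
Prosecution peremptories used: #20, #12, #7, #1, #17, #13 — 6 (for-cause on #5, #21 don't count).
Defense peremptories used: #14, #4, #5 — 3 (for-cause on #2, #9 don't count).
Remaining: (10 − 6) + (10 − 3) = 11.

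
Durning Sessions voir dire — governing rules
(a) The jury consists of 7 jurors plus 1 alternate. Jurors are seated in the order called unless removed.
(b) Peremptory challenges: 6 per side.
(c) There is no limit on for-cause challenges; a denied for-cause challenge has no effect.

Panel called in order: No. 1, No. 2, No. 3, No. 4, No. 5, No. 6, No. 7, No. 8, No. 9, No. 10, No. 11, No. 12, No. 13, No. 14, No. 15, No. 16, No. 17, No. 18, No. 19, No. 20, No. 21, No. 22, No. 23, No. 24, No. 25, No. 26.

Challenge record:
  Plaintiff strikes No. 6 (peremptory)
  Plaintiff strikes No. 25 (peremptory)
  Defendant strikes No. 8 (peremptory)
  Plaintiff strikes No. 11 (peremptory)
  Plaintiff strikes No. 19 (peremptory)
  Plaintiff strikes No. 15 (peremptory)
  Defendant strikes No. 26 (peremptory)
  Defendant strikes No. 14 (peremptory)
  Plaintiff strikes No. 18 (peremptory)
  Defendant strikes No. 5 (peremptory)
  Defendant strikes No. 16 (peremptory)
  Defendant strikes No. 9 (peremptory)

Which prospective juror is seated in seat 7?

12

Removed: #5, #6, #8, #9, #11, #14, #15, #16, #18, #19, #25, #26.
Seating in order: seats 1–7 → #1, #2, #3, #4, #7, #10, #12; alternates → #13.
So seat 7 is #12.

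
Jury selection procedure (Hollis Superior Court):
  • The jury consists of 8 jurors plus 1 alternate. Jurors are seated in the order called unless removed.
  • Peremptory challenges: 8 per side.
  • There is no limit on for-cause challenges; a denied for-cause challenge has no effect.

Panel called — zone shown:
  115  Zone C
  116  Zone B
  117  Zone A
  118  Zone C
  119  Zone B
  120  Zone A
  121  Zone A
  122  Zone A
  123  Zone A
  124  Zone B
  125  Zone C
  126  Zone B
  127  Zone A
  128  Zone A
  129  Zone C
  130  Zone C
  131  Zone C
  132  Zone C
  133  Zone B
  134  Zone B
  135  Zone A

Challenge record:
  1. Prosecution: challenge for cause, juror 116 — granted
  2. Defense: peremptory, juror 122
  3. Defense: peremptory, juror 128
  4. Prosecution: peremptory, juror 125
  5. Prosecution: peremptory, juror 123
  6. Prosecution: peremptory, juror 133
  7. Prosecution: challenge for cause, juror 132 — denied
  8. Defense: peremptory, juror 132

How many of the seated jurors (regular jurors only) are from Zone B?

3

Removed: #116, #122, #123, #125, #128, #132, #133.
Seated jurors 1–8: #115, #117, #118, #119, #120, #121, #124, #126 (alternates #127 not counted).
Of those, in Zone B: #119, #124, #126 → 3.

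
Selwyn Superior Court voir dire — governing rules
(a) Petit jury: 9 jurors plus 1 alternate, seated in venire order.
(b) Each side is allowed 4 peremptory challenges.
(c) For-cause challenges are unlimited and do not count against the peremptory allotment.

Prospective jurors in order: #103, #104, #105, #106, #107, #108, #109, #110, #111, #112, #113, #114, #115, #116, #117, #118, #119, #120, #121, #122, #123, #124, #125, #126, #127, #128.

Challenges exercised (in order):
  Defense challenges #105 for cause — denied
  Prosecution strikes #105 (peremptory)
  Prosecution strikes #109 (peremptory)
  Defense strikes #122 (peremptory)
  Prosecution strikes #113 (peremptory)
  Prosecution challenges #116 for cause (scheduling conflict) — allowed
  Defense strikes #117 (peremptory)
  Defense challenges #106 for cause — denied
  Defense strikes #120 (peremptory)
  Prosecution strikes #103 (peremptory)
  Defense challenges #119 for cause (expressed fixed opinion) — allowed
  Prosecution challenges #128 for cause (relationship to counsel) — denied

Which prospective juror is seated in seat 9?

115

Removed: #103, #105, #109, #113, #116, #117, #119, #120, #122. (#106, #128 stay — for-cause denied.)
Seating in order: seats 1–9 → #104, #106, #107, #108, #110, #111, #112, #114, #115; alternates → #118.
So seat 9 is #115.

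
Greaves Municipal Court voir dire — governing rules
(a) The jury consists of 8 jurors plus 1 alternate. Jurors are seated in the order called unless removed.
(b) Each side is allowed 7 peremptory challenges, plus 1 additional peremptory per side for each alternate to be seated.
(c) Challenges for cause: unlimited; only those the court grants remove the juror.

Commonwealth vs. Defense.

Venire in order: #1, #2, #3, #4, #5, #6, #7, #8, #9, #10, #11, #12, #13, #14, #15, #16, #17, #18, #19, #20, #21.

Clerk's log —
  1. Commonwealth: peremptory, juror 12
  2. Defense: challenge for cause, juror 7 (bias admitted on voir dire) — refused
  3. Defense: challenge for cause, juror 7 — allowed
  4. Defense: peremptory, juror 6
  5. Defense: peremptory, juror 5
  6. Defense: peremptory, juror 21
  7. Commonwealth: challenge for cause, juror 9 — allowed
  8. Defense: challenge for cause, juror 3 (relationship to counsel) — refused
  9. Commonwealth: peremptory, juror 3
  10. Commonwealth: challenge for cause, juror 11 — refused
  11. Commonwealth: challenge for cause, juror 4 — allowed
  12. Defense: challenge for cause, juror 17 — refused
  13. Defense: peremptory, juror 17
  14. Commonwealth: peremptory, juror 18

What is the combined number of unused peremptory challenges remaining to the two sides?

Commonwealth allotment: 7 base + 1 × 1 alternate = 8. Defense allotment: 7 base + 1 × 1 alternate = 8.
Commonwealth peremptories used: #12, #3, #18 — 3 (for-cause on #9, #11, #4 don't count).
Defense peremptories used: #6, #5, #21, #17 — 4 (for-cause on #7, #7, #3, #17 don't count).
Remaining: (8 − 3) + (8 − 4) = 9.

9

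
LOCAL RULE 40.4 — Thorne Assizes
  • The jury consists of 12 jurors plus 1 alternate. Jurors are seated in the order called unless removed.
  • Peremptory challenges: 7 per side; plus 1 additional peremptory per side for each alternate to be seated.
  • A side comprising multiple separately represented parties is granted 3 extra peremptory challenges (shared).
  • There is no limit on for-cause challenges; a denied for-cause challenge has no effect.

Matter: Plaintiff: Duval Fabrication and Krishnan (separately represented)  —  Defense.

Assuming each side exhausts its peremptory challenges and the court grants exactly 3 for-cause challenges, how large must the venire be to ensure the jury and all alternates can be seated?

Seats to fill: 12 + 1 alternates = 13.
Peremptories — Plaintiff: 7 + 1×1 + 3 = 11; Defense: 7 + 1×1 = 8; total 19.
For-cause removals: 3.
Minimum venire: 13 + 19 + 3 = 35.

35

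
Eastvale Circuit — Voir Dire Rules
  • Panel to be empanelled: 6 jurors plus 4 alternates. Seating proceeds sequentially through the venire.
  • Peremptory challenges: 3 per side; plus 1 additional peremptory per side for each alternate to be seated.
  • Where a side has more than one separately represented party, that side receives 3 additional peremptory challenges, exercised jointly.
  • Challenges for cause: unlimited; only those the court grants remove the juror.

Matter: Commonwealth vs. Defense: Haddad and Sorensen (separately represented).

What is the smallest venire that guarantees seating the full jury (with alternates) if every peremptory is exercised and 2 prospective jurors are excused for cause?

29

Seats to fill: 6 + 4 alternates = 10.
Peremptories — Commonwealth: 3 + 1×4 = 7; Defense: 3 + 1×4 + 3 = 10; total 17.
For-cause removals: 2.
Minimum venire: 10 + 17 + 2 = 29.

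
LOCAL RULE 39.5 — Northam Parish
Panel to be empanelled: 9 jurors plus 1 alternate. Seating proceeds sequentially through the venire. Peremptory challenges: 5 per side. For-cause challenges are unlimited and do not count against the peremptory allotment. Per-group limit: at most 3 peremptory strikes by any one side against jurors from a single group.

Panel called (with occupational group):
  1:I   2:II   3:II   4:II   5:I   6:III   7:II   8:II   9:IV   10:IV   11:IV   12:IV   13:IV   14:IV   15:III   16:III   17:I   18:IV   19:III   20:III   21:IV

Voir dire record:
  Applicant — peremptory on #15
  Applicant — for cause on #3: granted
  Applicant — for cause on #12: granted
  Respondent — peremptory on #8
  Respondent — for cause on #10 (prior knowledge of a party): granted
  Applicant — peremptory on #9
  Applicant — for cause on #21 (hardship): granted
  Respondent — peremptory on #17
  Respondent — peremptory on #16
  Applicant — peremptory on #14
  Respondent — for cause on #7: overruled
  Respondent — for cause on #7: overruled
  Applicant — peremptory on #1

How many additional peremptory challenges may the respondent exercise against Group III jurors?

Respondent peremptories so far: #8, #17, #16 — 3 of 5 used, 2 left overall.
Against Group III: #16 — 1 used; per-group cap 3 leaves 2.
Binding limit: min(2, 2) = 2.

2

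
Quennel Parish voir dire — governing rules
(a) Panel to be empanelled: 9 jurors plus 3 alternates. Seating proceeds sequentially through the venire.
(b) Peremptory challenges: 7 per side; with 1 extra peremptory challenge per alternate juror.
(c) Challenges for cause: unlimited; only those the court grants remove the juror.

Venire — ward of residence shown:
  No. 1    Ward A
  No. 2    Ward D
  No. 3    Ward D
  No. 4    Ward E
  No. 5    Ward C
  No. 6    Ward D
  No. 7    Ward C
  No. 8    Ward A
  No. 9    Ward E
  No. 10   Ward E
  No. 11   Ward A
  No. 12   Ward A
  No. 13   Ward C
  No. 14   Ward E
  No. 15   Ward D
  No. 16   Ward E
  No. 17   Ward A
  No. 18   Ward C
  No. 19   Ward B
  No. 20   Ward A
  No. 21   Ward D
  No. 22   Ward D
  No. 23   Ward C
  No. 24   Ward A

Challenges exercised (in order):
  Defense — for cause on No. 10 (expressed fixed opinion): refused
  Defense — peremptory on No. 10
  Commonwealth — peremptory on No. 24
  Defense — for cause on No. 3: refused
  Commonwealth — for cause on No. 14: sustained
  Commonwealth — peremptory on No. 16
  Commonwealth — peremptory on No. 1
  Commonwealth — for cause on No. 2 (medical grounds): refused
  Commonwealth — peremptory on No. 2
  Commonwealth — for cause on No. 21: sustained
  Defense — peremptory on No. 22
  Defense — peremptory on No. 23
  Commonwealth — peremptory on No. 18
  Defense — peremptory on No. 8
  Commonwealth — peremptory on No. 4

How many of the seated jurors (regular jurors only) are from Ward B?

0

Removed: #1, #2, #4, #8, #10, #14, #16, #18, #21, #22, #23, #24.
Seated jurors 1–9: #3, #5, #6, #7, #9, #11, #12, #13, #15 (alternates #17, #19, #20 not counted).
None of those are in Ward B → 0.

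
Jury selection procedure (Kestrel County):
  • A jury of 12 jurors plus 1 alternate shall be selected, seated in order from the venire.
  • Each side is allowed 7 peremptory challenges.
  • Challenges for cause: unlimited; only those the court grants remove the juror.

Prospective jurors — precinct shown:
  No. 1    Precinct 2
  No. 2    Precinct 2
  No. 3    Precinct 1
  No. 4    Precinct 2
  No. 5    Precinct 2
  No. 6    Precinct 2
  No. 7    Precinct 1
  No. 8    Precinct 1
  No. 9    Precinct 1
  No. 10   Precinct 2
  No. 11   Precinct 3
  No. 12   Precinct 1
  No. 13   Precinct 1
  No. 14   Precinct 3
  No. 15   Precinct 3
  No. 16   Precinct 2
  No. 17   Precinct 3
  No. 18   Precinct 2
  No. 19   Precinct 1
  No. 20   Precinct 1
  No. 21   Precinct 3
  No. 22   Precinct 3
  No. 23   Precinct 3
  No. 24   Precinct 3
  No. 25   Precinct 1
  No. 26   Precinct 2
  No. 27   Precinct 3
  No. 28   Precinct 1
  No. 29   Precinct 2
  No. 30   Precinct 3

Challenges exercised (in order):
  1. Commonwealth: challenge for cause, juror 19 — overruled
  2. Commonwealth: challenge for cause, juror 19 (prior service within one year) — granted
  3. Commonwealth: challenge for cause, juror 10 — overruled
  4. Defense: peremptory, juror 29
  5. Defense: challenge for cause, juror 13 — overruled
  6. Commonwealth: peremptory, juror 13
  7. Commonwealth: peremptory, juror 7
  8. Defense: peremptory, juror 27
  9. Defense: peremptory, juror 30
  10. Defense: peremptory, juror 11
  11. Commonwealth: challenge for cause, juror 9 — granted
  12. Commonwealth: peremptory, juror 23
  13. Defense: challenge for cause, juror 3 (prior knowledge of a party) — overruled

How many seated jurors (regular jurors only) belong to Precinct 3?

2

Removed: #7, #9, #11, #13, #19, #23, #27, #29, #30.
Seated jurors 1–12: #1, #2, #3, #4, #5, #6, #8, #10, #12, #14, #15, #16 (alternates #17 not counted).
Of those, in Precinct 3: #14, #15 → 2.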